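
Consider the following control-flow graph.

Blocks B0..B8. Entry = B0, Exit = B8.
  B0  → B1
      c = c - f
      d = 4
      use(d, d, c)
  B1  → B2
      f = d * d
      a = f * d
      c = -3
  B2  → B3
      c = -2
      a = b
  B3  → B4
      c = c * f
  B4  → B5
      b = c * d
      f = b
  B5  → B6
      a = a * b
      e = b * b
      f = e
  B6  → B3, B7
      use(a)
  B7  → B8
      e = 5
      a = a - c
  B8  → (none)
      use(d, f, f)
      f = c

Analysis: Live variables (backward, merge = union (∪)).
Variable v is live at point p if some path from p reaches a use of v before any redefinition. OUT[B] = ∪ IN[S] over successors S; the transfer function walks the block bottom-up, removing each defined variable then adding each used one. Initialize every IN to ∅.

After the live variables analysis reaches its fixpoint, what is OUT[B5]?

Per-block solution:
  B0:  IN={b, c, f}  OUT={b, d}
  B1:  IN={b, d}  OUT={b, d, f}
  B2:  IN={b, d, f}  OUT={a, c, d, f}
  B3:  IN={a, c, d, f}  OUT={a, c, d}
  B4:  IN={a, c, d}  OUT={a, b, c, d}
  B5:  IN={a, b, c, d}  OUT={a, c, d, f}
  B6:  IN={a, c, d, f}  OUT={a, c, d, f}
  B7:  IN={a, c, d, f}  OUT={c, d, f}
  B8:  IN={c, d, f}  OUT={}

Merge at B5: OUT[B5] = IN[B6] = {a, c, d, f}

Answer: {a, c, d, f}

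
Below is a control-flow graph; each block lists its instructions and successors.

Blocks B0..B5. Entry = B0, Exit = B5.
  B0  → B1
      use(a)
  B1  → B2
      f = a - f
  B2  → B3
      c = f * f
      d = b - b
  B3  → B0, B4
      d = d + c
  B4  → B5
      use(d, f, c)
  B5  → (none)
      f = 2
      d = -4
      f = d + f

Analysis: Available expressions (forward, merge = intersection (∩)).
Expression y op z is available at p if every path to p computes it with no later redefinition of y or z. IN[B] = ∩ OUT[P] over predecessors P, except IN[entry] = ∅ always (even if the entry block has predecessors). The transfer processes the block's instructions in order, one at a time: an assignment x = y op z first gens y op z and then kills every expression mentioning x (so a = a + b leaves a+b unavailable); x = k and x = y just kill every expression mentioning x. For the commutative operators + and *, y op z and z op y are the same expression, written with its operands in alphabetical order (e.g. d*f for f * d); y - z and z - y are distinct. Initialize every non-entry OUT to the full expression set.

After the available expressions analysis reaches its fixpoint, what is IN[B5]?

Per-block solution:
  B0: | IN={} | OUT={}
  B1: | IN={} | OUT={}
  B2: | IN={} | OUT={b-b, f*f}
  B3: | IN={b-b, f*f} | OUT={b-b, f*f}
  B4: | IN={b-b, f*f} | OUT={b-b, f*f}
  B5: | IN={b-b, f*f} | OUT={b-b}

Merge at B5: IN[B5] = OUT[B4] = {b-b, f*f}

Answer: {b-b, f*f}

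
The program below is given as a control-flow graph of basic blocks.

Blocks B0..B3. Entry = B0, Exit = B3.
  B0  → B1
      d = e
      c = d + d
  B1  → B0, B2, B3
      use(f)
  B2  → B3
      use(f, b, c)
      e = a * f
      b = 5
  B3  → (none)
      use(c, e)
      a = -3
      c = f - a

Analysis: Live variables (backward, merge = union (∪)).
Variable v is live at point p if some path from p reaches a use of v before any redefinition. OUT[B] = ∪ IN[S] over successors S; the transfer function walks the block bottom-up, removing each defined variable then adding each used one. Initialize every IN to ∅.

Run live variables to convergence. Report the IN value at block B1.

Converged values:
  B0: | IN={a, b, e, f} | OUT={a, b, c, e, f}
  B1: | IN={a, b, c, e, f} | OUT={a, b, c, e, f}
  B2: | IN={a, b, c, f} | OUT={c, e, f}
  B3: | IN={c, e, f} | OUT={}

Merge at B1: OUT[B1] = IN[B0] ⊔ IN[B2] ⊔ IN[B3] = {a, b, c, e, f}
Applying B1's transfer function to that OUT value gives IN[B1] (row B1 above).

Answer: {a, b, c, e, f}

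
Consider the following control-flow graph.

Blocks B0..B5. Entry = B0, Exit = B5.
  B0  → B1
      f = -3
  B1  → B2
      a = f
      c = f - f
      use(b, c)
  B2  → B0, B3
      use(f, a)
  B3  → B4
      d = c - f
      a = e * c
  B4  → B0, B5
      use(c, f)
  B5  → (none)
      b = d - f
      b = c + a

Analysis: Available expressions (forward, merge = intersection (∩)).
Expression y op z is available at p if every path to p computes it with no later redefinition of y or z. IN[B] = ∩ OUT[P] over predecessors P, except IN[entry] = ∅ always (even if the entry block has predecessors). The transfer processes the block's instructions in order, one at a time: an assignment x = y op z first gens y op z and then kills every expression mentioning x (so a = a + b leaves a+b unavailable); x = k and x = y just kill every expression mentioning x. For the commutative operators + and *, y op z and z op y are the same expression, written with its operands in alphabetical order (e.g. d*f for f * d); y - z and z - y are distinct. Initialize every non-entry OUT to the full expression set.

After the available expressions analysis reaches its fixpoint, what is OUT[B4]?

Answer: {c*e, c-f, f-f}

Derivation:
Converged values:
  B0: | IN={} | OUT={}
  B1: | IN={} | OUT={f-f}
  B2: | IN={f-f} | OUT={f-f}
  B3: | IN={f-f} | OUT={c*e, c-f, f-f}
  B4: | IN={c*e, c-f, f-f} | OUT={c*e, c-f, f-f}
  B5: | IN={c*e, c-f, f-f} | OUT={a+c, c*e, c-f, d-f, f-f}

Merge at B4: IN[B4] = OUT[B3] = {c*e, c-f, f-f}
Applying B4's transfer function to that IN value gives OUT[B4] (row B4 above).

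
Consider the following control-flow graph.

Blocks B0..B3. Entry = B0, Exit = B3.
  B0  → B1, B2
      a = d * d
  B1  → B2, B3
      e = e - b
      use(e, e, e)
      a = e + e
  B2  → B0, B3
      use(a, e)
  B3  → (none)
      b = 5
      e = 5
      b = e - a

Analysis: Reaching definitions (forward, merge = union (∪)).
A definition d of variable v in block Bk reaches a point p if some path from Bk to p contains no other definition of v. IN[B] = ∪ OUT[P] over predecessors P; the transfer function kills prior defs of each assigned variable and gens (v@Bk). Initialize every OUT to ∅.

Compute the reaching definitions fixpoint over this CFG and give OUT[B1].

Answer: {a@B1, e@B1}

Trace:
Converged values:
  B0:  IN={a@B0, a@B1, e@B1}  OUT={a@B0, e@B1}
  B1:  IN={a@B0, e@B1}  OUT={a@B1, e@B1}
  B2:  IN={a@B0, a@B1, e@B1}  OUT={a@B0, a@B1, e@B1}
  B3:  IN={a@B0, a@B1, e@B1}  OUT={a@B0, a@B1, b@B3, e@B3}

Merge at B1: IN[B1] = OUT[B0] = {a@B0, e@B1}
Applying B1's transfer function to that IN value gives OUT[B1] (row B1 above).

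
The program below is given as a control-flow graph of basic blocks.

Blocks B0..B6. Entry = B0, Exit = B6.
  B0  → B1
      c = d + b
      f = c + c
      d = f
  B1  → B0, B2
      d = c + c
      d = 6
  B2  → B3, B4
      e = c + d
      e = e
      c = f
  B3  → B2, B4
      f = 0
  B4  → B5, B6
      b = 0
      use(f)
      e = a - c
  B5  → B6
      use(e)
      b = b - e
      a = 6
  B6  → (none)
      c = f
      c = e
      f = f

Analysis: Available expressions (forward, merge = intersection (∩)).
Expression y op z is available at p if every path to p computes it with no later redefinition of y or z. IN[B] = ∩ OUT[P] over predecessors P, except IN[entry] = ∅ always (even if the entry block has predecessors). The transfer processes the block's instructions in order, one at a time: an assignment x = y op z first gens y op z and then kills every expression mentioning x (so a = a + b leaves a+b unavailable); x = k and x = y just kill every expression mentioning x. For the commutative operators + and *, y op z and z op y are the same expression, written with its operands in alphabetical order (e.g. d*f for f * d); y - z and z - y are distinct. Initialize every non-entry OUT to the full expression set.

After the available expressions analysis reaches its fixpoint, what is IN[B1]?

Converged values:
  B0:  IN={}  OUT={c+c}
  B1:  IN={c+c}  OUT={c+c}
  B2:  IN={}  OUT={}
  B3:  IN={}  OUT={}
  B4:  IN={}  OUT={a-c}
  B5:  IN={a-c}  OUT={}
  B6:  IN={}  OUT={}

Merge at B1: IN[B1] = OUT[B0] = {c+c}

Answer: {c+c}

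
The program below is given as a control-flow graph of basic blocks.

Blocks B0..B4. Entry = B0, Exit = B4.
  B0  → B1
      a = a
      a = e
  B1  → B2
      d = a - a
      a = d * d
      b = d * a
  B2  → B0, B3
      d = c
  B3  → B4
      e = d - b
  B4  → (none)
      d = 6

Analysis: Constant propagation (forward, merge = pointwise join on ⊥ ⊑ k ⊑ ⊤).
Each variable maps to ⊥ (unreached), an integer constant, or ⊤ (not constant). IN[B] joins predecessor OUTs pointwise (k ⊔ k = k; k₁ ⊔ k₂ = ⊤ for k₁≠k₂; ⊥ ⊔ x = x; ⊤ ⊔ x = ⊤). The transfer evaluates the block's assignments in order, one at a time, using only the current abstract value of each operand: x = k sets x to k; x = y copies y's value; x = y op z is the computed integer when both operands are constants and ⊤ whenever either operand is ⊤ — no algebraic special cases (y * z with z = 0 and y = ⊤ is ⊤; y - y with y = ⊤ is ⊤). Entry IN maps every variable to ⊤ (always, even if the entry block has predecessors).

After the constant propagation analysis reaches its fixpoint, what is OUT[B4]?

Answer: {a: ⊤, b: ⊤, c: ⊤, d: 6, e: ⊤, f: ⊤}

Derivation:
Per-block solution:
  B0: | IN=(all ⊤) | OUT=(all ⊤)
  B1: | IN=(all ⊤) | OUT=(all ⊤)
  B2: | IN=(all ⊤) | OUT=(all ⊤)
  B3: | IN=(all ⊤) | OUT=(all ⊤)
  B4: | IN=(all ⊤) | OUT={d:6; rest ⊤}

Merge at B4: IN[B4] = OUT[B3] = {a: ⊤, b: ⊤, c: ⊤, d: ⊤, e: ⊤, f: ⊤}
Applying B4's transfer function to that IN value gives OUT[B4] (row B4 above).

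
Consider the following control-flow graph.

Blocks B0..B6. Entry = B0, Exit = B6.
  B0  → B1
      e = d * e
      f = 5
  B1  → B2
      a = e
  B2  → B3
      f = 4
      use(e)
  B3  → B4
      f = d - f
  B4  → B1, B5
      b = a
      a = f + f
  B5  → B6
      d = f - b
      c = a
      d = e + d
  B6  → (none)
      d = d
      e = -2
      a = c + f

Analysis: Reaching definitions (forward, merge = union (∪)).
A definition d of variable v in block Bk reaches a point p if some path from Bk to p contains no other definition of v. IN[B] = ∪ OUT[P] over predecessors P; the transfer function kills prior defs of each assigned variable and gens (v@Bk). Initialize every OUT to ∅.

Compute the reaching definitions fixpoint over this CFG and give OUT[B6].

Answer: {a@B6, b@B4, c@B5, d@B6, e@B6, f@B3}

Derivation:
Per-block solution:
  B0:   IN={}   OUT={e@B0, f@B0}
  B1:   IN={a@B4, b@B4, e@B0, f@B0, f@B3}   OUT={a@B1, b@B4, e@B0, f@B0, f@B3}
  B2:   IN={a@B1, b@B4, e@B0, f@B0, f@B3}   OUT={a@B1, b@B4, e@B0, f@B2}
  B3:   IN={a@B1, b@B4, e@B0, f@B2}   OUT={a@B1, b@B4, e@B0, f@B3}
  B4:   IN={a@B1, b@B4, e@B0, f@B3}   OUT={a@B4, b@B4, e@B0, f@B3}
  B5:   IN={a@B4, b@B4, e@B0, f@B3}   OUT={a@B4, b@B4, c@B5, d@B5, e@B0, f@B3}
  B6:   IN={a@B4, b@B4, c@B5, d@B5, e@B0, f@B3}   OUT={a@B6, b@B4, c@B5, d@B6, e@B6, f@B3}

Merge at B6: IN[B6] = OUT[B5] = {a@B4, b@B4, c@B5, d@B5, e@B0, f@B3}
Applying B6's transfer function to that IN value gives OUT[B6] (row B6 above).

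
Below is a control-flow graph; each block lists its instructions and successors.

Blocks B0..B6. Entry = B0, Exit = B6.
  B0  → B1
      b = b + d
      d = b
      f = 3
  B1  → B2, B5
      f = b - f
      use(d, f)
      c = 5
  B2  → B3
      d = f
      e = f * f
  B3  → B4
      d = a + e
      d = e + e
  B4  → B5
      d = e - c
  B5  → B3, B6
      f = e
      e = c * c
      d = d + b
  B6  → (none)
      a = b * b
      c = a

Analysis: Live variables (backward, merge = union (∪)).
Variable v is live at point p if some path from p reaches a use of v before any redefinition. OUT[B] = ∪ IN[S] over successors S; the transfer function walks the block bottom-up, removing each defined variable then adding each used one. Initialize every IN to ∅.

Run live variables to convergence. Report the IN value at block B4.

Answer: {a, b, c, e}

Working:
Converged values:
  B0:  IN={a, b, d, e}  OUT={a, b, d, e, f}
  B1:  IN={a, b, d, e, f}  OUT={a, b, c, d, e, f}
  B2:  IN={a, b, c, f}  OUT={a, b, c, e}
  B3:  IN={a, b, c, e}  OUT={a, b, c, e}
  B4:  IN={a, b, c, e}  OUT={a, b, c, d, e}
  B5:  IN={a, b, c, d, e}  OUT={a, b, c, e}
  B6:  IN={b}  OUT={}

Merge at B4: OUT[B4] = IN[B5] = {a, b, c, d, e}
Applying B4's transfer function to that OUT value gives IN[B4] (row B4 above).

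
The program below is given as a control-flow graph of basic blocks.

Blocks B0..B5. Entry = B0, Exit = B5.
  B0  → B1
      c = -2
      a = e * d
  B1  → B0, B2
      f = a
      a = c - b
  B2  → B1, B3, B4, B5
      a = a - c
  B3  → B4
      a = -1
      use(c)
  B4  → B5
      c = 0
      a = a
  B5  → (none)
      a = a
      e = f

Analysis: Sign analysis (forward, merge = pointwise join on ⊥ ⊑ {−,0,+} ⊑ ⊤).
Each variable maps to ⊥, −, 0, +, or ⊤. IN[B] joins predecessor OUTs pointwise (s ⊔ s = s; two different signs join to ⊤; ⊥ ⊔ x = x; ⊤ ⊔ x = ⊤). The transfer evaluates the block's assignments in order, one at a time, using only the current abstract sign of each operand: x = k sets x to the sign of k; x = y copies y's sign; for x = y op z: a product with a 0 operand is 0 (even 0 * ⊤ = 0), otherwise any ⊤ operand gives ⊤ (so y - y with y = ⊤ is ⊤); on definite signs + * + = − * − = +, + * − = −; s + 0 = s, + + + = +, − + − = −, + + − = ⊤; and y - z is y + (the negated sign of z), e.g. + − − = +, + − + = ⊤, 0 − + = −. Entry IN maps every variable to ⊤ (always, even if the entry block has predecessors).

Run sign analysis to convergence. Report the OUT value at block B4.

Fixpoint table:
  B0: | IN=(all ⊤) | OUT={c:-; rest ⊤}
  B1: | IN={c:-; rest ⊤} | OUT={c:-; rest ⊤}
  B2: | IN={c:-; rest ⊤} | OUT={c:-; rest ⊤}
  B3: | IN={c:-; rest ⊤} | OUT={a:-, c:-; rest ⊤}
  B4: | IN={c:-; rest ⊤} | OUT={c:0; rest ⊤}
  B5: | IN=(all ⊤) | OUT=(all ⊤)

Merge at B4: IN[B4] = OUT[B2] ⊔ OUT[B3] = {a: ⊤, b: ⊤, c: -, d: ⊤, e: ⊤, f: ⊤}
Applying B4's transfer function to that IN value gives OUT[B4] (row B4 above).

Answer: {a: ⊤, b: ⊤, c: 0, d: ⊤, e: ⊤, f: ⊤}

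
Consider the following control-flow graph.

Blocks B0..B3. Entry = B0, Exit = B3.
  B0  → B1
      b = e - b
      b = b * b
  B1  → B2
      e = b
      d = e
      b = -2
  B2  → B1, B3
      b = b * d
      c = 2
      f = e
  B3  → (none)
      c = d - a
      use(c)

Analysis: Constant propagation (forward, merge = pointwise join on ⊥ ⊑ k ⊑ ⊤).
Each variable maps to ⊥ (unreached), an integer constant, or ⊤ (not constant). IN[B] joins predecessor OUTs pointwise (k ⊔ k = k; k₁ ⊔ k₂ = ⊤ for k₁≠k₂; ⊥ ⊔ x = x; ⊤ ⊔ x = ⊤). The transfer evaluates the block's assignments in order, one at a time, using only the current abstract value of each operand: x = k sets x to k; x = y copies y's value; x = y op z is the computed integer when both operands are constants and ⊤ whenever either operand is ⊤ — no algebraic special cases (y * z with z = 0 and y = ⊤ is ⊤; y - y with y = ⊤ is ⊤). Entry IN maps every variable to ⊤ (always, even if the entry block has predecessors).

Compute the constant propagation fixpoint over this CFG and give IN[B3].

Converged values:
  B0:   IN=(all ⊤)   OUT=(all ⊤)
  B1:   IN=(all ⊤)   OUT={b:-2; rest ⊤}
  B2:   IN={b:-2; rest ⊤}   OUT={c:2; rest ⊤}
  B3:   IN={c:2; rest ⊤}   OUT=(all ⊤)

Merge at B3: IN[B3] = OUT[B2] = {a: ⊤, b: ⊤, c: 2, d: ⊤, e: ⊤, f: ⊤}

Answer: {a: ⊤, b: ⊤, c: 2, d: ⊤, e: ⊤, f: ⊤}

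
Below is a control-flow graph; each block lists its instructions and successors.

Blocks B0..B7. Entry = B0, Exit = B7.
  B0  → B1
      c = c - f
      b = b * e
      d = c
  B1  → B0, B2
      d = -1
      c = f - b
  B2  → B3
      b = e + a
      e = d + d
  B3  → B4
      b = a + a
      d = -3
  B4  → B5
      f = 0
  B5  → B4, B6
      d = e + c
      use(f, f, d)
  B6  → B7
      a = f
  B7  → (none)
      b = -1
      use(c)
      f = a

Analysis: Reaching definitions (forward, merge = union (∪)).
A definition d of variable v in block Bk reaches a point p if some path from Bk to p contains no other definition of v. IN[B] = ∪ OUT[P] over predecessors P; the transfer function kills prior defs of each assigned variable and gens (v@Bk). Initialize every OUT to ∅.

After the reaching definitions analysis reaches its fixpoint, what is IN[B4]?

Answer: {b@B3, c@B1, d@B3, d@B5, e@B2, f@B4}

Trace:
Converged values:
  B0:   IN={b@B0, c@B1, d@B1}   OUT={b@B0, c@B0, d@B0}
  B1:   IN={b@B0, c@B0, d@B0}   OUT={b@B0, c@B1, d@B1}
  B2:   IN={b@B0, c@B1, d@B1}   OUT={b@B2, c@B1, d@B1, e@B2}
  B3:   IN={b@B2, c@B1, d@B1, e@B2}   OUT={b@B3, c@B1, d@B3, e@B2}
  B4:   IN={b@B3, c@B1, d@B3, d@B5, e@B2, f@B4}   OUT={b@B3, c@B1, d@B3, d@B5, e@B2, f@B4}
  B5:   IN={b@B3, c@B1, d@B3, d@B5, e@B2, f@B4}   OUT={b@B3, c@B1, d@B5, e@B2, f@B4}
  B6:   IN={b@B3, c@B1, d@B5, e@B2, f@B4}   OUT={a@B6, b@B3, c@B1, d@B5, e@B2, f@B4}
  B7:   IN={a@B6, b@B3, c@B1, d@B5, e@B2, f@B4}   OUT={a@B6, b@B7, c@B1, d@B5, e@B2, f@B7}

Merge at B4: IN[B4] = OUT[B3] ⊔ OUT[B5] = {b@B3, c@B1, d@B3, d@B5, e@B2, f@B4}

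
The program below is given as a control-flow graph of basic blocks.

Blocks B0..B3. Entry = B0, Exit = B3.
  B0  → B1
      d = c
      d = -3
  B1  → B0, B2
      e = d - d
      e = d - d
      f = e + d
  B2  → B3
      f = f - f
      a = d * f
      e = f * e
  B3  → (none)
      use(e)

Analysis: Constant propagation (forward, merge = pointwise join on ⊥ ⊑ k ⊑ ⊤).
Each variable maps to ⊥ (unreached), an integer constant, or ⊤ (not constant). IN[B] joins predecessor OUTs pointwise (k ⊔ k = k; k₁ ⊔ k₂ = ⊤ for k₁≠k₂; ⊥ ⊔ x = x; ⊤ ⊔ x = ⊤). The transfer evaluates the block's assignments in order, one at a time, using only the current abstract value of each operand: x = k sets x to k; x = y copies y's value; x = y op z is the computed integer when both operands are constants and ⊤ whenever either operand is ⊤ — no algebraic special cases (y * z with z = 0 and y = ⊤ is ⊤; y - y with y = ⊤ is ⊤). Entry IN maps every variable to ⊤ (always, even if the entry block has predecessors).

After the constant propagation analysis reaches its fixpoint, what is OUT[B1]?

Answer: {a: ⊤, b: ⊤, c: ⊤, d: -3, e: 0, f: -3}

Derivation:
Per-block solution:
  B0:  IN=(all ⊤)  OUT={d:-3; rest ⊤}
  B1:  IN={d:-3; rest ⊤}  OUT={d:-3, e:0, f:-3; rest ⊤}
  B2:  IN={d:-3, e:0, f:-3; rest ⊤}  OUT={a:0, d:-3, e:0, f:0; rest ⊤}
  B3:  IN={a:0, d:-3, e:0, f:0; rest ⊤}  OUT={a:0, d:-3, e:0, f:0; rest ⊤}

Merge at B1: IN[B1] = OUT[B0] = {a: ⊤, b: ⊤, c: ⊤, d: -3, e: ⊤, f: ⊤}
Applying B1's transfer function to that IN value gives OUT[B1] (row B1 above).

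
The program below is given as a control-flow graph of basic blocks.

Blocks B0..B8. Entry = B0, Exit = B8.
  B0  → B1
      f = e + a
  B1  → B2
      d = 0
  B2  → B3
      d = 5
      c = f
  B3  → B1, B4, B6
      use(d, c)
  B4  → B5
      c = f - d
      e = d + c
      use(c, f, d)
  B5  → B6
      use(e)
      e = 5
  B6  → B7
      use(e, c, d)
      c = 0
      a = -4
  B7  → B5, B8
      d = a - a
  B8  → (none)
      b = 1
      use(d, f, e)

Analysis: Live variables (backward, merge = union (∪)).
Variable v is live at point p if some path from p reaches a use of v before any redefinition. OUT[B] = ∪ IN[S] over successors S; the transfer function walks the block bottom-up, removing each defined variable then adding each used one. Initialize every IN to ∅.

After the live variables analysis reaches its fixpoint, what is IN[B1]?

Fixpoint table:
  B0:   IN={a, e}   OUT={e, f}
  B1:   IN={e, f}   OUT={e, f}
  B2:   IN={e, f}   OUT={c, d, e, f}
  B3:   IN={c, d, e, f}   OUT={c, d, e, f}
  B4:   IN={d, f}   OUT={c, d, e, f}
  B5:   IN={c, d, e, f}   OUT={c, d, e, f}
  B6:   IN={c, d, e, f}   OUT={a, c, e, f}
  B7:   IN={a, c, e, f}   OUT={c, d, e, f}
  B8:   IN={d, e, f}   OUT={}

Merge at B1: OUT[B1] = IN[B2] = {e, f}
Applying B1's transfer function to that OUT value gives IN[B1] (row B1 above).

Answer: {e, f}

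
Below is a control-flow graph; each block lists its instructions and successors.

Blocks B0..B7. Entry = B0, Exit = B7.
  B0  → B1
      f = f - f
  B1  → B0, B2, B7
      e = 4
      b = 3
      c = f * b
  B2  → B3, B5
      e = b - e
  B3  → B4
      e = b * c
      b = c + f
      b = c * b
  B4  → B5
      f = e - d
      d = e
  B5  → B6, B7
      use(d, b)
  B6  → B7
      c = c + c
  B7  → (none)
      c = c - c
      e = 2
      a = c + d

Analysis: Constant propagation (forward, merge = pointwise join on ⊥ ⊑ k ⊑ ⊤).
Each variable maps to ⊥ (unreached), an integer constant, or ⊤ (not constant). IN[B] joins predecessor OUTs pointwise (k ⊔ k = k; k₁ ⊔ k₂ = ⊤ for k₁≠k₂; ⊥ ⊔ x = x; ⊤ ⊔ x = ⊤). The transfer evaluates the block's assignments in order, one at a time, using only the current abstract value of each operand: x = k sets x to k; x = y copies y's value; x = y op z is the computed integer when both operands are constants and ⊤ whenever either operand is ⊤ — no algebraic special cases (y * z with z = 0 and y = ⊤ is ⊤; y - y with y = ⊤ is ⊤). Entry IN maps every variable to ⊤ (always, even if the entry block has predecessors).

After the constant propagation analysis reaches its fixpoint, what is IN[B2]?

Per-block solution:
  B0:   IN=(all ⊤)   OUT=(all ⊤)
  B1:   IN=(all ⊤)   OUT={b:3, e:4; rest ⊤}
  B2:   IN={b:3, e:4; rest ⊤}   OUT={b:3, e:-1; rest ⊤}
  B3:   IN={b:3, e:-1; rest ⊤}   OUT=(all ⊤)
  B4:   IN=(all ⊤)   OUT=(all ⊤)
  B5:   IN=(all ⊤)   OUT=(all ⊤)
  B6:   IN=(all ⊤)   OUT=(all ⊤)
  B7:   IN=(all ⊤)   OUT={e:2; rest ⊤}

Merge at B2: IN[B2] = OUT[B1] = {a: ⊤, b: 3, c: ⊤, d: ⊤, e: 4, f: ⊤}

Answer: {a: ⊤, b: 3, c: ⊤, d: ⊤, e: 4, f: ⊤}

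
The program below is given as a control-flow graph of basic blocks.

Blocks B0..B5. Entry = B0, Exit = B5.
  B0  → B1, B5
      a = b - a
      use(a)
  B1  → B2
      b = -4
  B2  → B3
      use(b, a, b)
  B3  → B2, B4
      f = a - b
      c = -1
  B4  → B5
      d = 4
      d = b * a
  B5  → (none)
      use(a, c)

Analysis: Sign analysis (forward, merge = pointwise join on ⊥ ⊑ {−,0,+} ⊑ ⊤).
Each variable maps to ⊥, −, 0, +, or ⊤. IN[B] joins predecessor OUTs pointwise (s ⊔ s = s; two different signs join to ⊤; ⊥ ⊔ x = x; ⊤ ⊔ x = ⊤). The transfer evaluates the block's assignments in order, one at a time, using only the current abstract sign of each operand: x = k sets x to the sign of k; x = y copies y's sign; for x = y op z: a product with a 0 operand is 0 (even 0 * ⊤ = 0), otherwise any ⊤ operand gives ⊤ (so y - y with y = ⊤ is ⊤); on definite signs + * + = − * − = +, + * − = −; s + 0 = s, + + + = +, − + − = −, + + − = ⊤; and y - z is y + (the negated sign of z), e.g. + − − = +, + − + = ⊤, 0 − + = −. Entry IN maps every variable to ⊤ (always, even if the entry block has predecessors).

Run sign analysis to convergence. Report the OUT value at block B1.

Answer: {a: ⊤, b: -, c: ⊤, d: ⊤, e: ⊤, f: ⊤}

Working:
Fixpoint table:
  B0:  IN=(all ⊤)  OUT=(all ⊤)
  B1:  IN=(all ⊤)  OUT={b:-; rest ⊤}
  B2:  IN={b:-; rest ⊤}  OUT={b:-; rest ⊤}
  B3:  IN={b:-; rest ⊤}  OUT={b:-, c:-; rest ⊤}
  B4:  IN={b:-, c:-; rest ⊤}  OUT={b:-, c:-; rest ⊤}
  B5:  IN=(all ⊤)  OUT=(all ⊤)

Merge at B1: IN[B1] = OUT[B0] = {a: ⊤, b: ⊤, c: ⊤, d: ⊤, e: ⊤, f: ⊤}
Applying B1's transfer function to that IN value gives OUT[B1] (row B1 above).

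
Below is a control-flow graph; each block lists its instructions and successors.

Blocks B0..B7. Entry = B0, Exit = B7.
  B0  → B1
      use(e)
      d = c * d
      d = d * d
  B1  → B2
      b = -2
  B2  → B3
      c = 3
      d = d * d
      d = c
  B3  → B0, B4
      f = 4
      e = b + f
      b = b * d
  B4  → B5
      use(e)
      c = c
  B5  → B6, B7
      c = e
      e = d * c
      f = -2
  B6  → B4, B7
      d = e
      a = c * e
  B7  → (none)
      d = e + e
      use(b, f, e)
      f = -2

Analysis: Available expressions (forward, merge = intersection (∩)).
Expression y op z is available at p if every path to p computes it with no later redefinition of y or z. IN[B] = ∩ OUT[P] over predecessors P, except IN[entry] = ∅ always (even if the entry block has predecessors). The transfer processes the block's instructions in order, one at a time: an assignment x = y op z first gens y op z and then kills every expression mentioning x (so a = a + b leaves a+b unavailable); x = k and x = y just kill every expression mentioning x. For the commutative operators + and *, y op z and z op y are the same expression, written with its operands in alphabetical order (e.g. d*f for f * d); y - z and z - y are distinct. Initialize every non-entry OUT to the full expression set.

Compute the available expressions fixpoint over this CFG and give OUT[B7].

Fixpoint table:
  B0: | IN={} | OUT={}
  B1: | IN={} | OUT={}
  B2: | IN={} | OUT={}
  B3: | IN={} | OUT={}
  B4: | IN={} | OUT={}
  B5: | IN={} | OUT={c*d}
  B6: | IN={c*d} | OUT={c*e}
  B7: | IN={} | OUT={e+e}

Merge at B7: IN[B7] = OUT[B5] ∩ OUT[B6] = {}
Applying B7's transfer function to that IN value gives OUT[B7] (row B7 above).

Answer: {e+e}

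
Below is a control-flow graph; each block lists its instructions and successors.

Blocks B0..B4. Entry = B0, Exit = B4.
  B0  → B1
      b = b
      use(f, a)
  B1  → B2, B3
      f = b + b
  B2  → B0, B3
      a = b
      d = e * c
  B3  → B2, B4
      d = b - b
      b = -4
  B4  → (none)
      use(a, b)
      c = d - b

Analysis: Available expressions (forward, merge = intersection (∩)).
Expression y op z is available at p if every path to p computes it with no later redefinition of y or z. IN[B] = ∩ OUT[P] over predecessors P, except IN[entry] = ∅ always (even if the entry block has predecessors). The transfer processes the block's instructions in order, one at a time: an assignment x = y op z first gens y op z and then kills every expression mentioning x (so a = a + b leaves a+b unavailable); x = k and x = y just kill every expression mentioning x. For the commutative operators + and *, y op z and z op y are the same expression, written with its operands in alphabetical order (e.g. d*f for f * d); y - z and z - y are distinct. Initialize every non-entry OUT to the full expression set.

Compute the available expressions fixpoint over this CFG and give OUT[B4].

Answer: {d-b}

Working:
Per-block solution:
  B0:   IN={}   OUT={}
  B1:   IN={}   OUT={b+b}
  B2:   IN={}   OUT={c*e}
  B3:   IN={}   OUT={}
  B4:   IN={}   OUT={d-b}

Merge at B4: IN[B4] = OUT[B3] = {}
Applying B4's transfer function to that IN value gives OUT[B4] (row B4 above).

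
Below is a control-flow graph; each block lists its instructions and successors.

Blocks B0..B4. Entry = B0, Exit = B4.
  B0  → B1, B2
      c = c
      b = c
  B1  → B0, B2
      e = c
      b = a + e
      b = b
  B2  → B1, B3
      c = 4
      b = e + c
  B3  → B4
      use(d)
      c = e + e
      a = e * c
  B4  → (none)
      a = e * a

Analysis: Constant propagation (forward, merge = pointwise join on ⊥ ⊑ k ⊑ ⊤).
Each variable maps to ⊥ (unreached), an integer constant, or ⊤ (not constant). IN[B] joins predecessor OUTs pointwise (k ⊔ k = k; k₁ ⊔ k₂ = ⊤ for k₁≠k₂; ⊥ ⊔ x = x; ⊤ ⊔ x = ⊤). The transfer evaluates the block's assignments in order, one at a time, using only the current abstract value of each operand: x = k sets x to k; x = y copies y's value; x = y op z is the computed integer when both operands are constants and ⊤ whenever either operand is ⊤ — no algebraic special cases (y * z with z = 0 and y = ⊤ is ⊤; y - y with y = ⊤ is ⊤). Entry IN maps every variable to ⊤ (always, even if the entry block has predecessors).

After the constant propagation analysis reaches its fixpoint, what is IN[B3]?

Fixpoint table:
  B0:   IN=(all ⊤)   OUT=(all ⊤)
  B1:   IN=(all ⊤)   OUT=(all ⊤)
  B2:   IN=(all ⊤)   OUT={c:4; rest ⊤}
  B3:   IN={c:4; rest ⊤}   OUT=(all ⊤)
  B4:   IN=(all ⊤)   OUT=(all ⊤)

Merge at B3: IN[B3] = OUT[B2] = {a: ⊤, b: ⊤, c: 4, d: ⊤, e: ⊤, f: ⊤}

Answer: {a: ⊤, b: ⊤, c: 4, d: ⊤, e: ⊤, f: ⊤}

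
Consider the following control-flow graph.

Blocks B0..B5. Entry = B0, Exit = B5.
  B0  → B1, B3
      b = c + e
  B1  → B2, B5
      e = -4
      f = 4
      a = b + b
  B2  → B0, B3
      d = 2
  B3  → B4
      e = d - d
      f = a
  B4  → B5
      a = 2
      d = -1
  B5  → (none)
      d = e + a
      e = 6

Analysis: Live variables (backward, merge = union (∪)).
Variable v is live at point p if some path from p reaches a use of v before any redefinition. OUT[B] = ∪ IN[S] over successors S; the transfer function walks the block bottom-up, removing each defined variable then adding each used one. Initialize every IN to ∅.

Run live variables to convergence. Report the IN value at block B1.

Answer: {b, c}

Working:
Fixpoint table:
  B0: | IN={a, c, d, e} | OUT={a, b, c, d}
  B1: | IN={b, c} | OUT={a, c, e}
  B2: | IN={a, c, e} | OUT={a, c, d, e}
  B3: | IN={a, d} | OUT={e}
  B4: | IN={e} | OUT={a, e}
  B5: | IN={a, e} | OUT={}

Merge at B1: OUT[B1] = IN[B2] ⊔ IN[B5] = {a, c, e}
Applying B1's transfer function to that OUT value gives IN[B1] (row B1 above).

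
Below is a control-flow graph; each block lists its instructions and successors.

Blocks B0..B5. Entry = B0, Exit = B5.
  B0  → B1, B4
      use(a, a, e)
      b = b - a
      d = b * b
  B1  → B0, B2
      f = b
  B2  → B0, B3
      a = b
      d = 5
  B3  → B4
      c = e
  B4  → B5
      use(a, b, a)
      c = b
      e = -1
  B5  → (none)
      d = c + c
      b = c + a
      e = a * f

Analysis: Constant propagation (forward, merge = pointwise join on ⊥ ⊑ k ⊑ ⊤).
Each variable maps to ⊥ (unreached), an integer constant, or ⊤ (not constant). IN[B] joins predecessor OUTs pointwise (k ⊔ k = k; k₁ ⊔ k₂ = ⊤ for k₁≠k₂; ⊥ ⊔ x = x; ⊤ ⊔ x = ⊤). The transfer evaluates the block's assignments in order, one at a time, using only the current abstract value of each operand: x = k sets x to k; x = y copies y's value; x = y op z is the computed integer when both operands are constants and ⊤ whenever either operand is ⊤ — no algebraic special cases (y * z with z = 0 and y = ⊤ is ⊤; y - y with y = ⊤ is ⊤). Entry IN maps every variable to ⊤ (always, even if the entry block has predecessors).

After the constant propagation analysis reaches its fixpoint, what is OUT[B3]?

Fixpoint table:
  B0: | IN=(all ⊤) | OUT=(all ⊤)
  B1: | IN=(all ⊤) | OUT=(all ⊤)
  B2: | IN=(all ⊤) | OUT={d:5; rest ⊤}
  B3: | IN={d:5; rest ⊤} | OUT={d:5; rest ⊤}
  B4: | IN=(all ⊤) | OUT={e:-1; rest ⊤}
  B5: | IN={e:-1; rest ⊤} | OUT=(all ⊤)

Merge at B3: IN[B3] = OUT[B2] = {a: ⊤, b: ⊤, c: ⊤, d: 5, e: ⊤, f: ⊤}
Applying B3's transfer function to that IN value gives OUT[B3] (row B3 above).

Answer: {a: ⊤, b: ⊤, c: ⊤, d: 5, e: ⊤, f: ⊤}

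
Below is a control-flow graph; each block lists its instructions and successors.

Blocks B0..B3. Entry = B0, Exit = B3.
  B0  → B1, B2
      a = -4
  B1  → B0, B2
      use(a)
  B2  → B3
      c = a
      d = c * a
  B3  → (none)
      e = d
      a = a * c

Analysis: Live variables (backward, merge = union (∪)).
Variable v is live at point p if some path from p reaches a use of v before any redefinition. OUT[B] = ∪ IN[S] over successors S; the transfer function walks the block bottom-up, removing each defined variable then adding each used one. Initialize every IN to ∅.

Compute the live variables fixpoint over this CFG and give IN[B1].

Answer: {a}

Trace:
Fixpoint table:
  B0: | IN={} | OUT={a}
  B1: | IN={a} | OUT={a}
  B2: | IN={a} | OUT={a, c, d}
  B3: | IN={a, c, d} | OUT={}

Merge at B1: OUT[B1] = IN[B0] ⊔ IN[B2] = {a}
Applying B1's transfer function to that OUT value gives IN[B1] (row B1 above).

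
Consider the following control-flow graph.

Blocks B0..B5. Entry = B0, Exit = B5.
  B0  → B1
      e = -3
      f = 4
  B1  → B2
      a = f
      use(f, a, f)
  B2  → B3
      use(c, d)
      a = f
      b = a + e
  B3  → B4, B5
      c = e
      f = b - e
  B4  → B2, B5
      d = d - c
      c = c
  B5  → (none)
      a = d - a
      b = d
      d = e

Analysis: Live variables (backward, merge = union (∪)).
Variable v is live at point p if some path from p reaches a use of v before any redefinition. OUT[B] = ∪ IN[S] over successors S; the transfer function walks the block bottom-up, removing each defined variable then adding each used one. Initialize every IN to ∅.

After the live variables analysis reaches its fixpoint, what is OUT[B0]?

Answer: {c, d, e, f}

Trace:
Per-block solution:
  B0:   IN={c, d}   OUT={c, d, e, f}
  B1:   IN={c, d, e, f}   OUT={c, d, e, f}
  B2:   IN={c, d, e, f}   OUT={a, b, d, e}
  B3:   IN={a, b, d, e}   OUT={a, c, d, e, f}
  B4:   IN={a, c, d, e, f}   OUT={a, c, d, e, f}
  B5:   IN={a, d, e}   OUT={}

Merge at B0: OUT[B0] = IN[B1] = {c, d, e, f}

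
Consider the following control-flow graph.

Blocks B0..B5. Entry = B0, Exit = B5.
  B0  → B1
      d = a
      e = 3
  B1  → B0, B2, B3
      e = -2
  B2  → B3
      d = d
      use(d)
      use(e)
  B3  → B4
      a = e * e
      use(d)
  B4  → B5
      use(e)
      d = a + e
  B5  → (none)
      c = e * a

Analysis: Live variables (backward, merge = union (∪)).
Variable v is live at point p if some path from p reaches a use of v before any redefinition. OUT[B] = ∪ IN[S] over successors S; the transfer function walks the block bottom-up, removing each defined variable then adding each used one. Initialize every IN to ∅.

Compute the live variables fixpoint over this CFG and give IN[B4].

Answer: {a, e}

Derivation:
Fixpoint table:
  B0: | IN={a} | OUT={a, d}
  B1: | IN={a, d} | OUT={a, d, e}
  B2: | IN={d, e} | OUT={d, e}
  B3: | IN={d, e} | OUT={a, e}
  B4: | IN={a, e} | OUT={a, e}
  B5: | IN={a, e} | OUT={}

Merge at B4: OUT[B4] = IN[B5] = {a, e}
Applying B4's transfer function to that OUT value gives IN[B4] (row B4 above).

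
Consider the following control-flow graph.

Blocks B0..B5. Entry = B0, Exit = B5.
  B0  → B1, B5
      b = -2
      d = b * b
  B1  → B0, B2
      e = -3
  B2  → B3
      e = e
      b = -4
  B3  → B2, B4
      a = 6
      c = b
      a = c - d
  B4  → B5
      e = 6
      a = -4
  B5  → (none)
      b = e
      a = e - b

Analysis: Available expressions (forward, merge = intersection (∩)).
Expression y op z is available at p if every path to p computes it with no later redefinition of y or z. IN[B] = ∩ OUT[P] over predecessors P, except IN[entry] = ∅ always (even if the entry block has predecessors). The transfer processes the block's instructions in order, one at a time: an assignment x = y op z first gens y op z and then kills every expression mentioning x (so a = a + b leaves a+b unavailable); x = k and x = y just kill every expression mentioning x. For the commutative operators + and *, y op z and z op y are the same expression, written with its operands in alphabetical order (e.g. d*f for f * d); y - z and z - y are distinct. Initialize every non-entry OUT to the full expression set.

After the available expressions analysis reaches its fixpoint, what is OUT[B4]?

Answer: {c-d}

Working:
Per-block solution:
  B0: | IN={} | OUT={b*b}
  B1: | IN={b*b} | OUT={b*b}
  B2: | IN={} | OUT={}
  B3: | IN={} | OUT={c-d}
  B4: | IN={c-d} | OUT={c-d}
  B5: | IN={} | OUT={e-b}

Merge at B4: IN[B4] = OUT[B3] = {c-d}
Applying B4's transfer function to that IN value gives OUT[B4] (row B4 above).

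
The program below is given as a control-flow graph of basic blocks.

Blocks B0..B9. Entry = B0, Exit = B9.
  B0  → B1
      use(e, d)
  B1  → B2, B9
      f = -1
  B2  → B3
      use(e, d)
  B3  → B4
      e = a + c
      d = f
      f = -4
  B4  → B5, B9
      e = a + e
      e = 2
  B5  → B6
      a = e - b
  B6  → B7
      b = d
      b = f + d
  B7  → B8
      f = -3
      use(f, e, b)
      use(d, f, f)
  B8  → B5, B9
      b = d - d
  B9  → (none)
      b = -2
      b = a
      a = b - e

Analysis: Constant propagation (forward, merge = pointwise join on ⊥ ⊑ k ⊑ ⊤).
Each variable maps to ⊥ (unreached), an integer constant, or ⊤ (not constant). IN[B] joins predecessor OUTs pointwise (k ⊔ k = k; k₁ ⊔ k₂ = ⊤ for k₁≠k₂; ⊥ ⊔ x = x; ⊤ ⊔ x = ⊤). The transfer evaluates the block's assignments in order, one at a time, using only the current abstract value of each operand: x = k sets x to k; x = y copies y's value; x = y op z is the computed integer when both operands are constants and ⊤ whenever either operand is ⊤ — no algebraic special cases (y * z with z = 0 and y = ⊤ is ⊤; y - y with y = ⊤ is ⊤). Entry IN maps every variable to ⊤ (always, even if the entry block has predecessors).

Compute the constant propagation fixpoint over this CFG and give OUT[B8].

Per-block solution:
  B0:  IN=(all ⊤)  OUT=(all ⊤)
  B1:  IN=(all ⊤)  OUT={f:-1; rest ⊤}
  B2:  IN={f:-1; rest ⊤}  OUT={f:-1; rest ⊤}
  B3:  IN={f:-1; rest ⊤}  OUT={d:-1, f:-4; rest ⊤}
  B4:  IN={d:-1, f:-4; rest ⊤}  OUT={d:-1, e:2, f:-4; rest ⊤}
  B5:  IN={d:-1, e:2; rest ⊤}  OUT={d:-1, e:2; rest ⊤}
  B6:  IN={d:-1, e:2; rest ⊤}  OUT={d:-1, e:2; rest ⊤}
  B7:  IN={d:-1, e:2; rest ⊤}  OUT={d:-1, e:2, f:-3; rest ⊤}
  B8:  IN={d:-1, e:2, f:-3; rest ⊤}  OUT={b:0, d:-1, e:2, f:-3; rest ⊤}
  B9:  IN=(all ⊤)  OUT=(all ⊤)

Merge at B8: IN[B8] = OUT[B7] = {a: ⊤, b: ⊤, c: ⊤, d: -1, e: 2, f: -3}
Applying B8's transfer function to that IN value gives OUT[B8] (row B8 above).

Answer: {a: ⊤, b: 0, c: ⊤, d: -1, e: 2, f: -3}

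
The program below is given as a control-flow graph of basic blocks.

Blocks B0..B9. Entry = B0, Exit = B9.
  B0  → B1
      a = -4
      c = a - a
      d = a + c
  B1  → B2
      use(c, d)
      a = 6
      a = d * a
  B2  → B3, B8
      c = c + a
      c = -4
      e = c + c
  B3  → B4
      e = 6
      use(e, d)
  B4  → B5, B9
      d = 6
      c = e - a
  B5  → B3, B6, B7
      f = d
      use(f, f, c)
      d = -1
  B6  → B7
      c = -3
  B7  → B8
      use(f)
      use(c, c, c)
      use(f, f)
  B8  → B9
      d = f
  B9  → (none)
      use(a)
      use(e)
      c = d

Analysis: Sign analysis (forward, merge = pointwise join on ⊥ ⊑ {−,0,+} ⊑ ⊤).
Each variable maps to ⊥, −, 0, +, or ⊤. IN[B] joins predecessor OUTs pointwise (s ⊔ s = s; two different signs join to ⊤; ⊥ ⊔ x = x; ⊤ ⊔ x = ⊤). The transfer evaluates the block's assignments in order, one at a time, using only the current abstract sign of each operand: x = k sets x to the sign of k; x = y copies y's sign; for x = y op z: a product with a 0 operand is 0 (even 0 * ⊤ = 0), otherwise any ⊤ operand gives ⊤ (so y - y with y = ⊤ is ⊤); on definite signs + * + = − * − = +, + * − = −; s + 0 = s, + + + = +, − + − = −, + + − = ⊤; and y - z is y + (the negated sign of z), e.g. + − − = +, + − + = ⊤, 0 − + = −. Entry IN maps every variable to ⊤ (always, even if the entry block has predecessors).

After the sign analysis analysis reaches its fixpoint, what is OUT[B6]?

Answer: {a: ⊤, b: ⊤, c: -, d: -, e: +, f: +}

Derivation:
Per-block solution:
  B0:   IN=(all ⊤)   OUT={a:-; rest ⊤}
  B1:   IN={a:-; rest ⊤}   OUT=(all ⊤)
  B2:   IN=(all ⊤)   OUT={c:-, e:-; rest ⊤}
  B3:   IN=(all ⊤)   OUT={e:+; rest ⊤}
  B4:   IN={e:+; rest ⊤}   OUT={d:+, e:+; rest ⊤}
  B5:   IN={d:+, e:+; rest ⊤}   OUT={d:-, e:+, f:+; rest ⊤}
  B6:   IN={d:-, e:+, f:+; rest ⊤}   OUT={c:-, d:-, e:+, f:+; rest ⊤}
  B7:   IN={d:-, e:+, f:+; rest ⊤}   OUT={d:-, e:+, f:+; rest ⊤}
  B8:   IN=(all ⊤)   OUT=(all ⊤)
  B9:   IN=(all ⊤)   OUT=(all ⊤)

Merge at B6: IN[B6] = OUT[B5] = {a: ⊤, b: ⊤, c: ⊤, d: -, e: +, f: +}
Applying B6's transfer function to that IN value gives OUT[B6] (row B6 above).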